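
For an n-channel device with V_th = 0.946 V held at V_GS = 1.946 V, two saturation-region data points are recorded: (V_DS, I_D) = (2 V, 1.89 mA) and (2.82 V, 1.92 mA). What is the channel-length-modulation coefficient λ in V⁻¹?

λ = 0.0201 V⁻¹

With V_GS fixed, I_D ∝ (1 + λ V_DS) in saturation, so I_D2/I_D1 = (1 + λ V_DS2)/(1 + λ V_DS1).
1.92/1.89 = 1.016 = (1 + 2.82 λ)/(1 + 2 λ).
Solving: λ (I_D1 V_DS2 − I_D2 V_DS1) = I_D2 − I_D1, so λ = (1.92 − 1.89) / (1.89 × 2.82 − 1.92 × 2) = 0.03 / 1.49 = 0.0201 V⁻¹.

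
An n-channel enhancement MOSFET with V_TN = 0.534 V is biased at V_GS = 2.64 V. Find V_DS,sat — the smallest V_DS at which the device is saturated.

V_DS,sat = 2.11 V

The boundary between triode and saturation is V_DS = V_GS − V_TN = V_ov.
V_ov = 2.64 − 0.534 = 2.11 V.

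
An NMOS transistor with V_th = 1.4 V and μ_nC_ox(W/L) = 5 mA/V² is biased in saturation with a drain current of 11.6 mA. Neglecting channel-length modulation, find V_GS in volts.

In saturation I_D = ½ k_n (V_GS − V_th)², so V_GS − V_th = √(2 I_D / k_n) = √(2 × 11.6 / 5) = 2.15 V.
V_GS = 1.4 + 2.15 = 3.55 V.

V_GS = 3.55 V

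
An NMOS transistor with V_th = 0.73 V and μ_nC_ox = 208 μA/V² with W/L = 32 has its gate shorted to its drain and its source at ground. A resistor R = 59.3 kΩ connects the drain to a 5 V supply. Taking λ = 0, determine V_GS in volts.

With gate tied to drain, V_GS = V_DS ≥ V_GS − V_th, so the device is in saturation.
k_n = μ_nC_ox · (W/L) = 6.656 mA/V².
KCL at the drain: ½ k_n (V_GS − V_th)² = (V_DD − V_GS)/R.
Let x = V_GS − 0.73. Then 197 x² + x − 4.27 = 0, giving x = 0.145 V (positive root), so V_GS = 0.875 V.
I_D = (V_DD − V_GS)/R = (5 − 0.875) / 59.3 = 0.0696 mA.

V_GS = 0.875 V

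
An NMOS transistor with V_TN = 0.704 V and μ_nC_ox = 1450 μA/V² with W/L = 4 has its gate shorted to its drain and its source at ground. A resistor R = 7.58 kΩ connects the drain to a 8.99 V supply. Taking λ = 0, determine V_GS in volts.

With gate tied to drain, V_GS = V_DS ≥ V_GS − V_TN, so the device is in saturation.
k_n = μ_nC_ox · (W/L) = 5.8 mA/V².
KCL at the drain: ½ k_n (V_GS − V_TN)² = (V_DD − V_GS)/R.
Let x = V_GS − 0.704. Then 22 x² + x − 8.286 = 0, giving x = 0.592 V (positive root), so V_GS = 1.3 V.
I_D = (V_DD − V_GS)/R = (8.99 − 1.3) / 7.58 = 1.02 mA.

V_GS = 1.30 V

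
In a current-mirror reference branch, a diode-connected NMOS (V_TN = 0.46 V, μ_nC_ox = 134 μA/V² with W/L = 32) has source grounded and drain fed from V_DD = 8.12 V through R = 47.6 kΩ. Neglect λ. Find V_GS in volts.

V_GS = 0.729 V

With gate tied to drain, V_GS = V_DS ≥ V_GS − V_TN, so the device is in saturation.
k_n = μ_nC_ox · (W/L) = 4.288 mA/V².
KCL at the drain: ½ k_n (V_GS − V_TN)² = (V_DD − V_GS)/R.
Let x = V_GS − 0.46. Then 102 x² + x − 7.66 = 0, giving x = 0.269 V (positive root), so V_GS = 0.729 V.
I_D = (V_DD − V_GS)/R = (8.12 − 0.729) / 47.6 = 0.155 mA.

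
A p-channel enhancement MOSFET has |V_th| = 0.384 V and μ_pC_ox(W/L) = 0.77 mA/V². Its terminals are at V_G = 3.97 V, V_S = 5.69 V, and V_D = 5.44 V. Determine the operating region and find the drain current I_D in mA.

Triode; I_D = 0.233 mA

V_SG = V_S − V_G = 5.69 − 3.97 = 1.72 V; V_SD = V_S − V_D = 5.69 − 5.44 = 0.25 V.
V_ov = V_SG − |V_th| = 1.72 − 0.384 = 1.34 V.
Since V_SD = 0.25 V < V_ov = 1.34 V, the device is in the triode region.
I_D = k_p [V_ov · V_SD − ½ V_SD²] = 0.77 × [1.34 × 0.25 − 0.5 × 0.25²] = 0.233 mA.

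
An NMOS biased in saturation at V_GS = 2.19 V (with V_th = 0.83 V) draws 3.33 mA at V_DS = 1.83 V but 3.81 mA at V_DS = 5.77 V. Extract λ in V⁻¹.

λ = 0.0392 V⁻¹

With V_GS fixed, I_D ∝ (1 + λ V_DS) in saturation, so I_D2/I_D1 = (1 + λ V_DS2)/(1 + λ V_DS1).
3.81/3.33 = 1.144 = (1 + 5.77 λ)/(1 + 1.83 λ).
Solving: λ (I_D1 V_DS2 − I_D2 V_DS1) = I_D2 − I_D1, so λ = (3.81 − 3.33) / (3.33 × 5.77 − 3.81 × 1.83) = 0.48 / 12.2 = 0.0392 V⁻¹.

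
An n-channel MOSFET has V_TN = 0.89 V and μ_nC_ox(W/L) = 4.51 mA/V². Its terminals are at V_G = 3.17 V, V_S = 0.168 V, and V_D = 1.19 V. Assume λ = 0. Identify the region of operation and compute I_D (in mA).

V_GS = V_G − V_S = 3.17 − 0.168 = 3 V; V_DS = V_D − V_S = 1.19 − 0.168 = 1.02 V.
V_ov = V_GS − V_TN = 3 − 0.89 = 2.11 V.
Since V_DS = 1.02 V < V_ov = 2.11 V, the device is in the triode region.
I_D = k_n [V_ov · V_DS − ½ V_DS²] = 4.51 × [2.11 × 1.02 − 0.5 × 1.02²] = 7.38 mA.

Triode; I_D = 7.38 mA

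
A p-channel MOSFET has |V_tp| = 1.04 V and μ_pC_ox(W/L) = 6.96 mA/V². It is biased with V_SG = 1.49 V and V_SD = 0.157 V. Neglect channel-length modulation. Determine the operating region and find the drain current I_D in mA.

Triode; I_D = 0.406 mA

V_ov = V_SG − |V_tp| = 1.49 − 1.04 = 0.45 V.
Since V_SD = 0.157 V < V_ov = 0.45 V, the device is in the triode region.
I_D = k_p [V_ov · V_SD − ½ V_SD²] = 6.96 × [0.45 × 0.157 − 0.5 × 0.157²] = 0.406 mA.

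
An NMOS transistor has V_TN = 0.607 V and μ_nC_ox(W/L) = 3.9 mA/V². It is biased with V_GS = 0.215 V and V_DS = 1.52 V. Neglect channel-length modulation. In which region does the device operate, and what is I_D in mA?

Cutoff; I_D = 0 mA

V_GS = 0.215 V < V_TN = 0.607 V, so the transistor is in cutoff.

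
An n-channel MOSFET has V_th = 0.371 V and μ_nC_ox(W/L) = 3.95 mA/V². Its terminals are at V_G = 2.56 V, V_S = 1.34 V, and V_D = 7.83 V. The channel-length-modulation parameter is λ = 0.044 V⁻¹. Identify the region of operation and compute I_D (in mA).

Saturation; I_D = 1.83 mA

V_GS = V_G − V_S = 2.56 − 1.34 = 1.22 V; V_DS = V_D − V_S = 7.83 − 1.34 = 6.49 V.
V_ov = V_GS − V_th = 1.22 − 0.371 = 0.849 V.
Since V_DS = 6.49 V ≥ V_ov = 0.849 V, the device is in saturation.
I_D = ½ k_n V_ov² (1 + λ V_DS) = 0.5 × 3.95 × 0.849² × (1 + 0.044 × 6.49) = 1.83 mA.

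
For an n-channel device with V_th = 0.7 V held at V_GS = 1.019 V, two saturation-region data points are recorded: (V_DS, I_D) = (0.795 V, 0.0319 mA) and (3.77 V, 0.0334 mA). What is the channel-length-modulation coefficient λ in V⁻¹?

λ = 0.0160 V⁻¹

With V_GS fixed, I_D ∝ (1 + λ V_DS) in saturation, so I_D2/I_D1 = (1 + λ V_DS2)/(1 + λ V_DS1).
0.0334/0.0319 = 1.047 = (1 + 3.77 λ)/(1 + 0.795 λ).
Solving: λ (I_D1 V_DS2 − I_D2 V_DS1) = I_D2 − I_D1, so λ = (0.0334 − 0.0319) / (0.0319 × 3.77 − 0.0334 × 0.795) = 0.0015 / 0.0937 = 0.016 V⁻¹.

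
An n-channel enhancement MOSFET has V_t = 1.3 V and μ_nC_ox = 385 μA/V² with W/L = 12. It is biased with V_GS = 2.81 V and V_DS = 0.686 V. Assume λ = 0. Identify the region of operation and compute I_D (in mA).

k_n = μ_nC_ox · (W/L) = 4.62 mA/V².
V_ov = V_GS − V_t = 2.81 − 1.3 = 1.51 V.
Since V_DS = 0.686 V < V_ov = 1.51 V, the device is in the triode region.
I_D = k_n [V_ov · V_DS − ½ V_DS²] = 4.62 × [1.51 × 0.686 − 0.5 × 0.686²] = 3.7 mA.

Triode; I_D = 3.70 mA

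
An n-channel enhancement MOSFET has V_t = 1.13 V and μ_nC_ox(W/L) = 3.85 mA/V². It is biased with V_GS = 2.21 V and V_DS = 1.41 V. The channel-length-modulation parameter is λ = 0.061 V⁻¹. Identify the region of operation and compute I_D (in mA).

V_ov = V_GS − V_t = 2.21 − 1.13 = 1.08 V.
Since V_DS = 1.41 V ≥ V_ov = 1.08 V, the device is in saturation.
I_D = ½ k_n V_ov² (1 + λ V_DS) = 0.5 × 3.85 × 1.08² × (1 + 0.061 × 1.41) = 2.44 mA.

Saturation; I_D = 2.44 mA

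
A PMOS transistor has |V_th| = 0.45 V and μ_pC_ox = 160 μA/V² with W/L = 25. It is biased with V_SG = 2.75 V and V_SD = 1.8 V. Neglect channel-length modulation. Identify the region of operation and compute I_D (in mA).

Triode; I_D = 10.1 mA

k_p = μ_pC_ox · (W/L) = 4 mA/V².
V_ov = V_SG − |V_th| = 2.75 − 0.45 = 2.3 V.
Since V_SD = 1.8 V < V_ov = 2.3 V, the device is in the triode region.
I_D = k_p [V_ov · V_SD − ½ V_SD²] = 4 × [2.3 × 1.8 − 0.5 × 1.8²] = 10.1 mA.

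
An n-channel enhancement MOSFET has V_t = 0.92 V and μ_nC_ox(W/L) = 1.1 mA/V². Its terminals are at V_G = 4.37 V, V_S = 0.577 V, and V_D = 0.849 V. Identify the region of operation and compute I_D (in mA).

Triode; I_D = 0.819 mA

V_GS = V_G − V_S = 4.37 − 0.577 = 3.79 V; V_DS = V_D − V_S = 0.849 − 0.577 = 0.272 V.
V_ov = V_GS − V_t = 3.79 − 0.92 = 2.87 V.
Since V_DS = 0.272 V < V_ov = 2.87 V, the device is in the triode region.
I_D = k_n [V_ov · V_DS − ½ V_DS²] = 1.1 × [2.87 × 0.272 − 0.5 × 0.272²] = 0.819 mA.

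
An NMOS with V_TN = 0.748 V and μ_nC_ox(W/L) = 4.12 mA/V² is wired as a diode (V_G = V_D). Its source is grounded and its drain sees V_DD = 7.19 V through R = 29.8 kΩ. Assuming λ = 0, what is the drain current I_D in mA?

I_D = 0.206 mA

With gate tied to drain, V_GS = V_DS ≥ V_GS − V_TN, so the device is in saturation.
KCL at the drain: ½ k_n (V_GS − V_TN)² = (V_DD − V_GS)/R.
Let x = V_GS − 0.748. Then 61.4 x² + x − 6.442 = 0, giving x = 0.316 V (positive root), so V_GS = 1.06 V.
I_D = (V_DD − V_GS)/R = (7.19 − 1.06) / 29.8 = 0.206 mA.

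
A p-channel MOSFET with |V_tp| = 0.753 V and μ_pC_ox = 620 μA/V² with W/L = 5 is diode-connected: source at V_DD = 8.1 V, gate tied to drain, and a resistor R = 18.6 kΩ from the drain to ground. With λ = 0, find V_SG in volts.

With gate tied to drain, V_SG = V_SD ≥ V_SG − |V_tp|, so the device is in saturation.
k_p = μ_pC_ox · (W/L) = 3.1 mA/V².
KCL at the drain: ½ k_p (V_SG − |V_tp|)² = (V_DD − V_SG)/R.
Let x = V_SG − 0.753. Then 28.8 x² + x − 7.347 = 0, giving x = 0.488 V (positive root), so V_SG = 1.24 V.
I_D = (V_DD − V_SG)/R = (8.1 − 1.24) / 18.6 = 0.369 mA.

V_SG = 1.24 V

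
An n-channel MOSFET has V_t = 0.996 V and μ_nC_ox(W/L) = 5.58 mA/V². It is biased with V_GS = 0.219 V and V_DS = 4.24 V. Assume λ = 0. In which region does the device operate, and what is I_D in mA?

V_GS = 0.219 V < V_t = 0.996 V, so the transistor is in cutoff.

Cutoff; I_D = 0 mA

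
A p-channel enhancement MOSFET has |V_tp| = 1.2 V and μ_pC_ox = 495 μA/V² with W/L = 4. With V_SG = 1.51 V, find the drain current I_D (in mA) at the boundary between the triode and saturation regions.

I_D = 0.0951 mA

At the boundary V_SD = V_ov = V_SG − |V_tp| = 1.51 − 1.2 = 0.31 V.
k_p = μ_pC_ox · (W/L) = 1.98 mA/V².
I_D = ½ k_p V_ov² = 0.5 × 1.98 × 0.31² = 0.0951 mA.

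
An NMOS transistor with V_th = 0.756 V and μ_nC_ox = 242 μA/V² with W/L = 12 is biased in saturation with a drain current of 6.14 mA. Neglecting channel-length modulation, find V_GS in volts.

k_n = μ_nC_ox · (W/L) = 2.904 mA/V².
In saturation I_D = ½ k_n (V_GS − V_th)², so V_GS − V_th = √(2 I_D / k_n) = √(2 × 6.14 / 2.904) = 2.06 V.
V_GS = 0.756 + 2.06 = 2.81 V.

V_GS = 2.81 V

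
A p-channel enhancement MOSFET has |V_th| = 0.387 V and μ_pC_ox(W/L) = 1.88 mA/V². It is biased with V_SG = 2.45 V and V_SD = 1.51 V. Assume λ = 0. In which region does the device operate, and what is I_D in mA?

Triode; I_D = 3.71 mA

V_ov = V_SG − |V_th| = 2.45 − 0.387 = 2.06 V.
Since V_SD = 1.51 V < V_ov = 2.06 V, the device is in the triode region.
I_D = k_p [V_ov · V_SD − ½ V_SD²] = 1.88 × [2.06 × 1.51 − 0.5 × 1.51²] = 3.71 mA.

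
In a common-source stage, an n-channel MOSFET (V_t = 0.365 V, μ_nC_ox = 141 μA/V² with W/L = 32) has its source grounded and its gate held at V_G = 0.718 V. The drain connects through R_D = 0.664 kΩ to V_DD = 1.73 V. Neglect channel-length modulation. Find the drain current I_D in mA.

I_D = 0.281 mA

V_GS = V_G = 0.718 V, so V_ov = 0.718 − 0.365 = 0.353 V.
k_n = μ_nC_ox · (W/L) = 4.512 mA/V².
Assume saturation: I_D = ½ k_n V_ov² = 0.5 × 4.512 × 0.353² = 0.281 mA, giving V_DS = V_DD − I_D R_D = 1.73 − 0.281 × 0.664 = 1.54 V.
V_DS = 1.54 V ≥ V_ov = 0.353 V, confirming saturation.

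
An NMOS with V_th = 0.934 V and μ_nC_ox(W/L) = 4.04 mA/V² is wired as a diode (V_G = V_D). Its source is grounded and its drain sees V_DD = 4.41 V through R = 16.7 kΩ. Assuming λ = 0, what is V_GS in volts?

With gate tied to drain, V_GS = V_DS ≥ V_GS − V_th, so the device is in saturation.
KCL at the drain: ½ k_n (V_GS − V_th)² = (V_DD − V_GS)/R.
Let x = V_GS − 0.934. Then 33.7 x² + x − 3.476 = 0, giving x = 0.307 V (positive root), so V_GS = 1.24 V.
I_D = (V_DD − V_GS)/R = (4.41 − 1.24) / 16.7 = 0.19 mA.

V_GS = 1.24 V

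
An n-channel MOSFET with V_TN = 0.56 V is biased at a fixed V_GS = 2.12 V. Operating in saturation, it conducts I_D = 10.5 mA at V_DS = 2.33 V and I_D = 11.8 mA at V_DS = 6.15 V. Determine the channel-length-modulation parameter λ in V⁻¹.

λ = 0.0351 V⁻¹

With V_GS fixed, I_D ∝ (1 + λ V_DS) in saturation, so I_D2/I_D1 = (1 + λ V_DS2)/(1 + λ V_DS1).
11.8/10.5 = 1.124 = (1 + 6.15 λ)/(1 + 2.33 λ).
Solving: λ (I_D1 V_DS2 − I_D2 V_DS1) = I_D2 − I_D1, so λ = (11.8 − 10.5) / (10.5 × 6.15 − 11.8 × 2.33) = 1.3 / 37.1 = 0.0351 V⁻¹.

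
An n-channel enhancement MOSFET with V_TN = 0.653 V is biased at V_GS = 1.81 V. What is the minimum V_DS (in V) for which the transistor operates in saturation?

V_DS,sat = 1.16 V

The boundary between triode and saturation is V_DS = V_GS − V_TN = V_ov.
V_ov = 1.81 − 0.653 = 1.16 V.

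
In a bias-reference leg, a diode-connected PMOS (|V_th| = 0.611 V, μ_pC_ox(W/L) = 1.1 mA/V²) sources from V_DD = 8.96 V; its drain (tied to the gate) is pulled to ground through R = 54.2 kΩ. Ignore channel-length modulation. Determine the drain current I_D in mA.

I_D = 0.145 mA

With gate tied to drain, V_SG = V_SD ≥ V_SG − |V_th|, so the device is in saturation.
KCL at the drain: ½ k_p (V_SG − |V_th|)² = (V_DD − V_SG)/R.
Let x = V_SG − 0.611. Then 29.8 x² + x − 8.349 = 0, giving x = 0.513 V (positive root), so V_SG = 1.12 V.
I_D = (V_DD − V_SG)/R = (8.96 − 1.12) / 54.2 = 0.145 mA.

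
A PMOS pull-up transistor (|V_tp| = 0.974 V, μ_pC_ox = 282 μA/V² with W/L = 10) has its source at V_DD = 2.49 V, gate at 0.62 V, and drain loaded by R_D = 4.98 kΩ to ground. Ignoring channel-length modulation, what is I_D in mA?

I_D = 0.459 mA

V_SG = V_DD − V_G = 2.49 − 0.62 = 1.87 V, so V_ov = 1.87 − 0.974 = 0.896 V.
k_p = μ_pC_ox · (W/L) = 2.82 mA/V².
Assume saturation: I_D = ½ k_p V_ov² = 0.5 × 2.82 × 0.896² = 1.13 mA, giving V_SD = V_DD − I_D R_D = 2.49 − 1.13 × 4.98 = -3.15 V.
But -3.15 V < V_ov = 0.896 V, so the device is actually in triode.
In triode I_D = k_p[V_ov V_SD − ½ V_SD²] and I_D = (V_DD − V_SD)/R_D. Equating: 7.02 V_SD² − 13.58 V_SD + 2.49 = 0, giving V_SD = 0.205 V (the root below V_ov).
I_D = (2.49 − 0.205) / 4.98 = 0.459 mA.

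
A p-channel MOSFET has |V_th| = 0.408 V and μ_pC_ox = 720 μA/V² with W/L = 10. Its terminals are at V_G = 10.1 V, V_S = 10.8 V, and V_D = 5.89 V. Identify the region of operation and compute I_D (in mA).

V_SG = V_S − V_G = 10.8 − 10.1 = 0.7 V; V_SD = V_S − V_D = 10.8 − 5.89 = 4.91 V.
k_p = μ_pC_ox · (W/L) = 7.2 mA/V².
V_ov = V_SG − |V_th| = 0.7 − 0.408 = 0.292 V.
Since V_SD = 4.91 V ≥ V_ov = 0.292 V, the device is in saturation.
I_D = ½ k_p V_ov² = 0.5 × 7.2 × 0.292² = 0.307 mA.

Saturation; I_D = 0.307 mA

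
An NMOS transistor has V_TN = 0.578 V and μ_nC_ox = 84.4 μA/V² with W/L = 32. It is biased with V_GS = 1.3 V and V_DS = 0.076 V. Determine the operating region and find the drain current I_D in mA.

Triode; I_D = 0.140 mA

k_n = μ_nC_ox · (W/L) = 2.701 mA/V².
V_ov = V_GS − V_TN = 1.3 − 0.578 = 0.722 V.
Since V_DS = 0.076 V < V_ov = 0.722 V, the device is in the triode region.
I_D = k_n [V_ov · V_DS − ½ V_DS²] = 2.701 × [0.722 × 0.076 − 0.5 × 0.076²] = 0.14 mA.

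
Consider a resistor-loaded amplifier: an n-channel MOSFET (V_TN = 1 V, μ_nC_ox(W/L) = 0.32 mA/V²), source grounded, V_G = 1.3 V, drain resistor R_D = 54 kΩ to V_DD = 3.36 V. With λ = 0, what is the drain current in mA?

I_D = 0.0144 mA

V_GS = V_G = 1.3 V, so V_ov = 1.3 − 1 = 0.3 V.
Assume saturation: I_D = ½ k_n V_ov² = 0.5 × 0.32 × 0.3² = 0.0144 mA, giving V_DS = V_DD − I_D R_D = 3.36 − 0.0144 × 54 = 2.58 V.
V_DS = 2.58 V ≥ V_ov = 0.3 V, confirming saturation.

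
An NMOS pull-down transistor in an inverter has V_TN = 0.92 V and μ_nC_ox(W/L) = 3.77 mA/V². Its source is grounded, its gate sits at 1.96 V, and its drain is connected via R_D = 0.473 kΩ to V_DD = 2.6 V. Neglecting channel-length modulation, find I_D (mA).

I_D = 2.04 mA

V_GS = V_G = 1.96 V, so V_ov = 1.96 − 0.92 = 1.04 V.
Assume saturation: I_D = ½ k_n V_ov² = 0.5 × 3.77 × 1.04² = 2.04 mA, giving V_DS = V_DD − I_D R_D = 2.6 − 2.04 × 0.473 = 1.64 V.
V_DS = 1.64 V ≥ V_ov = 1.04 V, confirming saturation.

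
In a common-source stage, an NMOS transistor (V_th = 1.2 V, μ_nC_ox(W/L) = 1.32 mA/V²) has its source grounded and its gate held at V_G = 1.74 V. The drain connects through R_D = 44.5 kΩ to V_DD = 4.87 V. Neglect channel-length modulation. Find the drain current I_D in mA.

I_D = 0.105 mA

V_GS = V_G = 1.74 V, so V_ov = 1.74 − 1.2 = 0.54 V.
Assume saturation: I_D = ½ k_n V_ov² = 0.5 × 1.32 × 0.54² = 0.192 mA, giving V_DS = V_DD − I_D R_D = 4.87 − 0.192 × 44.5 = -3.69 V.
But -3.69 V < V_ov = 0.54 V, so the device is actually in triode.
In triode I_D = k_n[V_ov V_DS − ½ V_DS²] and I_D = (V_DD − V_DS)/R_D. Equating: 29.4 V_DS² − 32.72 V_DS + 4.87 = 0, giving V_DS = 0.177 V (the root below V_ov).
I_D = (4.87 − 0.177) / 44.5 = 0.105 mA.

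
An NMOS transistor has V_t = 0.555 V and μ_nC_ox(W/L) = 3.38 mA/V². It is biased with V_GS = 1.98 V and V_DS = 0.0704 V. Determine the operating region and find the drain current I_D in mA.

V_ov = V_GS − V_t = 1.98 − 0.555 = 1.42 V.
Since V_DS = 0.0704 V < V_ov = 1.42 V, the device is in the triode region.
I_D = k_n [V_ov · V_DS − ½ V_DS²] = 3.38 × [1.42 × 0.0704 − 0.5 × 0.0704²] = 0.331 mA.

Triode; I_D = 0.331 mA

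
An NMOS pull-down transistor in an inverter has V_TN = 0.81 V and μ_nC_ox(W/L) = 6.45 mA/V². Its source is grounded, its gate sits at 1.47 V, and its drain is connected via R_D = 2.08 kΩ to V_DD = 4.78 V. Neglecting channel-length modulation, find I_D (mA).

I_D = 1.40 mA

V_GS = V_G = 1.47 V, so V_ov = 1.47 − 0.81 = 0.66 V.
Assume saturation: I_D = ½ k_n V_ov² = 0.5 × 6.45 × 0.66² = 1.4 mA, giving V_DS = V_DD − I_D R_D = 4.78 − 1.4 × 2.08 = 1.86 V.
V_DS = 1.86 V ≥ V_ov = 0.66 V, confirming saturation.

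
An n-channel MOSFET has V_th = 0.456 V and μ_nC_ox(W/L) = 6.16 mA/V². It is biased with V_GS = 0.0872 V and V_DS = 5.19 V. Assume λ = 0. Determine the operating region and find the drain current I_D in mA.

V_GS = 0.0872 V < V_th = 0.456 V, so the transistor is in cutoff.

Cutoff; I_D = 0 mA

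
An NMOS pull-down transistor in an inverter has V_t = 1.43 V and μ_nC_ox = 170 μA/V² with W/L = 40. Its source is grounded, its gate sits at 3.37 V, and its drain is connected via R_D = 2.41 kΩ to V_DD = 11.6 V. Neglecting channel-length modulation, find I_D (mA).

I_D = 4.65 mA

V_GS = V_G = 3.37 V, so V_ov = 3.37 − 1.43 = 1.94 V.
k_n = μ_nC_ox · (W/L) = 6.8 mA/V².
Assume saturation: I_D = ½ k_n V_ov² = 0.5 × 6.8 × 1.94² = 12.8 mA, giving V_DS = V_DD − I_D R_D = 11.6 − 12.8 × 2.41 = -19.2 V.
But -19.2 V < V_ov = 1.94 V, so the device is actually in triode.
In triode I_D = k_n[V_ov V_DS − ½ V_DS²] and I_D = (V_DD − V_DS)/R_D. Equating: 8.19 V_DS² − 32.79 V_DS + 11.6 = 0, giving V_DS = 0.392 V (the root below V_ov).
I_D = (11.6 − 0.392) / 2.41 = 4.65 mA.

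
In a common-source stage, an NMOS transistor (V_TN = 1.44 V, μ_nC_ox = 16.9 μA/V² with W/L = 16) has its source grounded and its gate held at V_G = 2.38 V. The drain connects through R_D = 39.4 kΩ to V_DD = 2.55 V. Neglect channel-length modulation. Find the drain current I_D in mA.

I_D = 0.0580 mA

V_GS = V_G = 2.38 V, so V_ov = 2.38 − 1.44 = 0.94 V.
k_n = μ_nC_ox · (W/L) = 0.2704 mA/V².
Assume saturation: I_D = ½ k_n V_ov² = 0.5 × 0.2704 × 0.94² = 0.119 mA, giving V_DS = V_DD − I_D R_D = 2.55 − 0.119 × 39.4 = -2.16 V.
But -2.16 V < V_ov = 0.94 V, so the device is actually in triode.
In triode I_D = k_n[V_ov V_DS − ½ V_DS²] and I_D = (V_DD − V_DS)/R_D. Equating: 5.33 V_DS² − 11.01 V_DS + 2.55 = 0, giving V_DS = 0.266 V (the root below V_ov).
I_D = (2.55 − 0.266) / 39.4 = 0.058 mA.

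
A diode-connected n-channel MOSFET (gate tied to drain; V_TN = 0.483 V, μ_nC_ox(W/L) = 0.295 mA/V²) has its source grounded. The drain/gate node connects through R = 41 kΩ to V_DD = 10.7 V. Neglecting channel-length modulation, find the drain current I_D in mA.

With gate tied to drain, V_GS = V_DS ≥ V_GS − V_TN, so the device is in saturation.
KCL at the drain: ½ k_n (V_GS − V_TN)² = (V_DD − V_GS)/R.
Let x = V_GS − 0.483. Then 6.05 x² + x − 10.22 = 0, giving x = 1.22 V (positive root), so V_GS = 1.7 V.
I_D = (V_DD − V_GS)/R = (10.7 − 1.7) / 41 = 0.219 mA.

I_D = 0.219 mA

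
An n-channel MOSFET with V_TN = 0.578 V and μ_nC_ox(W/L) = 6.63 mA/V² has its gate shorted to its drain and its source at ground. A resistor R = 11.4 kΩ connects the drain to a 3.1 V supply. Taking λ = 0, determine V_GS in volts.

With gate tied to drain, V_GS = V_DS ≥ V_GS − V_TN, so the device is in saturation.
KCL at the drain: ½ k_n (V_GS − V_TN)² = (V_DD − V_GS)/R.
Let x = V_GS − 0.578. Then 37.8 x² + x − 2.522 = 0, giving x = 0.245 V (positive root), so V_GS = 0.823 V.
I_D = (V_DD − V_GS)/R = (3.1 − 0.823) / 11.4 = 0.2 mA.

V_GS = 0.823 V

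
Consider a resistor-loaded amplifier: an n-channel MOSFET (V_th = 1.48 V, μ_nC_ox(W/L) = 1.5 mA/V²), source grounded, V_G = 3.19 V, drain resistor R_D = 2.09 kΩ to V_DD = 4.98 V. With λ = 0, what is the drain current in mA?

V_GS = V_G = 3.19 V, so V_ov = 3.19 − 1.48 = 1.71 V.
Assume saturation: I_D = ½ k_n V_ov² = 0.5 × 1.5 × 1.71² = 2.19 mA, giving V_DS = V_DD − I_D R_D = 4.98 − 2.19 × 2.09 = 0.396 V.
But 0.396 V < V_ov = 1.71 V, so the device is actually in triode.
In triode I_D = k_n[V_ov V_DS − ½ V_DS²] and I_D = (V_DD − V_DS)/R_D. Equating: 1.57 V_DS² − 6.361 V_DS + 4.98 = 0, giving V_DS = 1.06 V (the root below V_ov).
I_D = (4.98 − 1.06) / 2.09 = 1.88 mA.

I_D = 1.88 mA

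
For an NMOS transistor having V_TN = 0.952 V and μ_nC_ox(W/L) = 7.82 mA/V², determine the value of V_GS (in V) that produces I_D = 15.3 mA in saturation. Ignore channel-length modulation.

In saturation I_D = ½ k_n (V_GS − V_TN)², so V_GS − V_TN = √(2 I_D / k_n) = √(2 × 15.3 / 7.82) = 1.98 V.
V_GS = 0.952 + 1.98 = 2.93 V.

V_GS = 2.93 V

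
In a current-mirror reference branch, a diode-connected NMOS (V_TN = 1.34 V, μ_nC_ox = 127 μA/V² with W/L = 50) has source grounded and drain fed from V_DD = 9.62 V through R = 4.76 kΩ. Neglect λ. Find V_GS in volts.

V_GS = 2.05 V

With gate tied to drain, V_GS = V_DS ≥ V_GS − V_TN, so the device is in saturation.
k_n = μ_nC_ox · (W/L) = 6.35 mA/V².
KCL at the drain: ½ k_n (V_GS − V_TN)² = (V_DD − V_GS)/R.
Let x = V_GS − 1.34. Then 15.1 x² + x − 8.28 = 0, giving x = 0.708 V (positive root), so V_GS = 2.05 V.
I_D = (V_DD − V_GS)/R = (9.62 − 2.05) / 4.76 = 1.59 mA.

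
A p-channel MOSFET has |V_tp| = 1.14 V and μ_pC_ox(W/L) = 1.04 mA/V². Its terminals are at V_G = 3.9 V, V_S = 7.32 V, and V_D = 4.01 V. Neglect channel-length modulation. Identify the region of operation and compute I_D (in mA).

Saturation; I_D = 2.70 mA

V_SG = V_S − V_G = 7.32 − 3.9 = 3.42 V; V_SD = V_S − V_D = 7.32 − 4.01 = 3.31 V.
V_ov = V_SG − |V_tp| = 3.42 − 1.14 = 2.28 V.
Since V_SD = 3.31 V ≥ V_ov = 2.28 V, the device is in saturation.
I_D = ½ k_p V_ov² = 0.5 × 1.04 × 2.28² = 2.7 mA.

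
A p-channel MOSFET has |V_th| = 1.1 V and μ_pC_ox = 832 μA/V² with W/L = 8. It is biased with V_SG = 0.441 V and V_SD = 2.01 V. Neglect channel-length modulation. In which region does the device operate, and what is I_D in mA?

Cutoff; I_D = 0 mA

V_SG = 0.441 V < |V_th| = 1.1 V, so the transistor is in cutoff.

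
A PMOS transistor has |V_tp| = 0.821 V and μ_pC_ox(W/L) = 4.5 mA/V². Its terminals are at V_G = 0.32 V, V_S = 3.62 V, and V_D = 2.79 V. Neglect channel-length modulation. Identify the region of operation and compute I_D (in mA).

V_SG = V_S − V_G = 3.62 − 0.32 = 3.3 V; V_SD = V_S − V_D = 3.62 − 2.79 = 0.83 V.
V_ov = V_SG − |V_tp| = 3.3 − 0.821 = 2.48 V.
Since V_SD = 0.83 V < V_ov = 2.48 V, the device is in the triode region.
I_D = k_p [V_ov · V_SD − ½ V_SD²] = 4.5 × [2.48 × 0.83 − 0.5 × 0.83²] = 7.71 mA.

Triode; I_D = 7.71 mA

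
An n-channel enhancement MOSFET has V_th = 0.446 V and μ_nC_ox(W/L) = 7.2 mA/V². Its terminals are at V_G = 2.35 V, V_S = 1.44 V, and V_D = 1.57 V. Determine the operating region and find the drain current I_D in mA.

Triode; I_D = 0.373 mA

V_GS = V_G − V_S = 2.35 − 1.44 = 0.91 V; V_DS = V_D − V_S = 1.57 − 1.44 = 0.13 V.
V_ov = V_GS − V_th = 0.91 − 0.446 = 0.464 V.
Since V_DS = 0.13 V < V_ov = 0.464 V, the device is in the triode region.
I_D = k_n [V_ov · V_DS − ½ V_DS²] = 7.2 × [0.464 × 0.13 − 0.5 × 0.13²] = 0.373 mA.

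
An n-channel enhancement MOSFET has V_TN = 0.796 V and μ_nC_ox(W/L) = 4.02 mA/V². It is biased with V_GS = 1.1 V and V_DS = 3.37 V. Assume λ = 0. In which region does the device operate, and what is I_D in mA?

V_ov = V_GS − V_TN = 1.1 − 0.796 = 0.304 V.
Since V_DS = 3.37 V ≥ V_ov = 0.304 V, the device is in saturation.
I_D = ½ k_n V_ov² = 0.5 × 4.02 × 0.304² = 0.186 mA.

Saturation; I_D = 0.186 mA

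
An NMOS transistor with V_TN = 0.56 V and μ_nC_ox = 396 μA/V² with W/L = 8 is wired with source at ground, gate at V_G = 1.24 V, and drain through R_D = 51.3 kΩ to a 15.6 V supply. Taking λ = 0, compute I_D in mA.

V_GS = V_G = 1.24 V, so V_ov = 1.24 − 0.56 = 0.68 V.
k_n = μ_nC_ox · (W/L) = 3.168 mA/V².
Assume saturation: I_D = ½ k_n V_ov² = 0.5 × 3.168 × 0.68² = 0.732 mA, giving V_DS = V_DD − I_D R_D = 15.6 − 0.732 × 51.3 = -22 V.
But -22 V < V_ov = 0.68 V, so the device is actually in triode.
In triode I_D = k_n[V_ov V_DS − ½ V_DS²] and I_D = (V_DD − V_DS)/R_D. Equating: 81.3 V_DS² − 111.5 V_DS + 15.6 = 0, giving V_DS = 0.158 V (the root below V_ov).
I_D = (15.6 − 0.158) / 51.3 = 0.301 mA.

I_D = 0.301 mA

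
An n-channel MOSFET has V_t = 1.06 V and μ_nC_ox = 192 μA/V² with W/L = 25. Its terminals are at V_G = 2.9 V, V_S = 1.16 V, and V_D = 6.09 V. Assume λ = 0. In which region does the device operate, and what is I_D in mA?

V_GS = V_G − V_S = 2.9 − 1.16 = 1.74 V; V_DS = V_D − V_S = 6.09 − 1.16 = 4.93 V.
k_n = μ_nC_ox · (W/L) = 4.8 mA/V².
V_ov = V_GS − V_t = 1.74 − 1.06 = 0.68 V.
Since V_DS = 4.93 V ≥ V_ov = 0.68 V, the device is in saturation.
I_D = ½ k_n V_ov² = 0.5 × 4.8 × 0.68² = 1.11 mA.

Saturation; I_D = 1.11 mA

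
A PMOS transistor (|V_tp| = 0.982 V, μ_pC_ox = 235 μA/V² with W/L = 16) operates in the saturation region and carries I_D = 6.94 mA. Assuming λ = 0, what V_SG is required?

V_SG = 2.90 V

k_p = μ_pC_ox · (W/L) = 3.76 mA/V².
In saturation I_D = ½ k_p (V_SG − |V_tp|)², so V_SG − |V_tp| = √(2 I_D / k_p) = √(2 × 6.94 / 3.76) = 1.92 V.
V_SG = 0.982 + 1.92 = 2.9 V.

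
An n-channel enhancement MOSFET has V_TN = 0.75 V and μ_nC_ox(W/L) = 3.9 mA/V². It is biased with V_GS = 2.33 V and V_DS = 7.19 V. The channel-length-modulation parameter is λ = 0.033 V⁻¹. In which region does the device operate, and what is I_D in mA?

Saturation; I_D = 6.02 mA

V_ov = V_GS − V_TN = 2.33 − 0.75 = 1.58 V.
Since V_DS = 7.19 V ≥ V_ov = 1.58 V, the device is in saturation.
I_D = ½ k_n V_ov² (1 + λ V_DS) = 0.5 × 3.9 × 1.58² × (1 + 0.033 × 7.19) = 6.02 mA.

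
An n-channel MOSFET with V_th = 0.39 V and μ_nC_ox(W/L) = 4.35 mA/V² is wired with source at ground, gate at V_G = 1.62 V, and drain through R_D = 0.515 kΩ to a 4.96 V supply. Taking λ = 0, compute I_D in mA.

V_GS = V_G = 1.62 V, so V_ov = 1.62 − 0.39 = 1.23 V.
Assume saturation: I_D = ½ k_n V_ov² = 0.5 × 4.35 × 1.23² = 3.29 mA, giving V_DS = V_DD − I_D R_D = 4.96 − 3.29 × 0.515 = 3.27 V.
V_DS = 3.27 V ≥ V_ov = 1.23 V, confirming saturation.

I_D = 3.29 mA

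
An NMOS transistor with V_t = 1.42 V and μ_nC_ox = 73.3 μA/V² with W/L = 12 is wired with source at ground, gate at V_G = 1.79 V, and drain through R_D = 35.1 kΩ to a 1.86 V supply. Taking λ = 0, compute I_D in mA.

I_D = 0.0473 mA

V_GS = V_G = 1.79 V, so V_ov = 1.79 − 1.42 = 0.37 V.
k_n = μ_nC_ox · (W/L) = 0.8796 mA/V².
Assume saturation: I_D = ½ k_n V_ov² = 0.5 × 0.8796 × 0.37² = 0.0602 mA, giving V_DS = V_DD − I_D R_D = 1.86 − 0.0602 × 35.1 = -0.253 V.
But -0.253 V < V_ov = 0.37 V, so the device is actually in triode.
In triode I_D = k_n[V_ov V_DS − ½ V_DS²] and I_D = (V_DD − V_DS)/R_D. Equating: 15.4 V_DS² − 12.42 V_DS + 1.86 = 0, giving V_DS = 0.199 V (the root below V_ov).
I_D = (1.86 − 0.199) / 35.1 = 0.0473 mA.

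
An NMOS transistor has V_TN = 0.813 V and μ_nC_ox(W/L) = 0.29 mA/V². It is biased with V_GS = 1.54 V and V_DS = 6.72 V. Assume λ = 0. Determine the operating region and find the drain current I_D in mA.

Saturation; I_D = 0.0766 mA

V_ov = V_GS − V_TN = 1.54 − 0.813 = 0.727 V.
Since V_DS = 6.72 V ≥ V_ov = 0.727 V, the device is in saturation.
I_D = ½ k_n V_ov² = 0.5 × 0.29 × 0.727² = 0.0766 mA.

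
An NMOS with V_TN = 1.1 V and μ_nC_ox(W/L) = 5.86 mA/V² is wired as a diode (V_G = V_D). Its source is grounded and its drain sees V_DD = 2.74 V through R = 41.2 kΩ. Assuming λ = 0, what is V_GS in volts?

With gate tied to drain, V_GS = V_DS ≥ V_GS − V_TN, so the device is in saturation.
KCL at the drain: ½ k_n (V_GS − V_TN)² = (V_DD − V_GS)/R.
Let x = V_GS − 1.1. Then 121 x² + x − 1.64 = 0, giving x = 0.112 V (positive root), so V_GS = 1.21 V.
I_D = (V_DD − V_GS)/R = (2.74 − 1.21) / 41.2 = 0.0371 mA.

V_GS = 1.21 V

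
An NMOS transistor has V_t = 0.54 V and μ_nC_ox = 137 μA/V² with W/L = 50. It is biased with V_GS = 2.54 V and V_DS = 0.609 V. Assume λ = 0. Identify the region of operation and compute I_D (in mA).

Triode; I_D = 7.07 mA

k_n = μ_nC_ox · (W/L) = 6.85 mA/V².
V_ov = V_GS − V_t = 2.54 − 0.54 = 2 V.
Since V_DS = 0.609 V < V_ov = 2 V, the device is in the triode region.
I_D = k_n [V_ov · V_DS − ½ V_DS²] = 6.85 × [2 × 0.609 − 0.5 × 0.609²] = 7.07 mA.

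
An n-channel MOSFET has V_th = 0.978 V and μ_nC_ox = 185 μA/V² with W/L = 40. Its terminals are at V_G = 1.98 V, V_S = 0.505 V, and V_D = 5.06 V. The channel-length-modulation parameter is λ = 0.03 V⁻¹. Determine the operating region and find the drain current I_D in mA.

Saturation; I_D = 1.04 mA

V_GS = V_G − V_S = 1.98 − 0.505 = 1.48 V; V_DS = V_D − V_S = 5.06 − 0.505 = 4.55 V.
k_n = μ_nC_ox · (W/L) = 7.4 mA/V².
V_ov = V_GS − V_th = 1.48 − 0.978 = 0.497 V.
Since V_DS = 4.55 V ≥ V_ov = 0.497 V, the device is in saturation.
I_D = ½ k_n V_ov² (1 + λ V_DS) = 0.5 × 7.4 × 0.497² × (1 + 0.03 × 4.55) = 1.04 mA.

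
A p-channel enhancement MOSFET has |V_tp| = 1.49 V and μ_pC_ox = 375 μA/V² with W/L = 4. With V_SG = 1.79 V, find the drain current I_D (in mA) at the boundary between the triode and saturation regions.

At the boundary V_SD = V_ov = V_SG − |V_tp| = 1.79 − 1.49 = 0.3 V.
k_p = μ_pC_ox · (W/L) = 1.5 mA/V².
I_D = ½ k_p V_ov² = 0.5 × 1.5 × 0.3² = 0.0675 mA.

I_D = 0.0675 mA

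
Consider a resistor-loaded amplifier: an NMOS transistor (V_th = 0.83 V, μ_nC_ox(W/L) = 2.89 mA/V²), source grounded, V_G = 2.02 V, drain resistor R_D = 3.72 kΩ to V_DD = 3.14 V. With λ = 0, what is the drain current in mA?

I_D = 0.776 mA

V_GS = V_G = 2.02 V, so V_ov = 2.02 − 0.83 = 1.19 V.
Assume saturation: I_D = ½ k_n V_ov² = 0.5 × 2.89 × 1.19² = 2.05 mA, giving V_DS = V_DD − I_D R_D = 3.14 − 2.05 × 3.72 = -4.47 V.
But -4.47 V < V_ov = 1.19 V, so the device is actually in triode.
In triode I_D = k_n[V_ov V_DS − ½ V_DS²] and I_D = (V_DD − V_DS)/R_D. Equating: 5.38 V_DS² − 13.79 V_DS + 3.14 = 0, giving V_DS = 0.252 V (the root below V_ov).
I_D = (3.14 − 0.252) / 3.72 = 0.776 mA.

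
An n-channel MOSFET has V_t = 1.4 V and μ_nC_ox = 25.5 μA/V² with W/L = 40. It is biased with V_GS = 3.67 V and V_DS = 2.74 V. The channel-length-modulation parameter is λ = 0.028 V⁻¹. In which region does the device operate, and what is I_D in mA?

Saturation; I_D = 2.83 mA

k_n = μ_nC_ox · (W/L) = 1.02 mA/V².
V_ov = V_GS − V_t = 3.67 − 1.4 = 2.27 V.
Since V_DS = 2.74 V ≥ V_ov = 2.27 V, the device is in saturation.
I_D = ½ k_n V_ov² (1 + λ V_DS) = 0.5 × 1.02 × 2.27² × (1 + 0.028 × 2.74) = 2.83 mA.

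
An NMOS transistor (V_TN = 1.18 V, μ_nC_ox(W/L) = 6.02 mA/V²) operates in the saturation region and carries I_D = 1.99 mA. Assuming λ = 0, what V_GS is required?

In saturation I_D = ½ k_n (V_GS − V_TN)², so V_GS − V_TN = √(2 I_D / k_n) = √(2 × 1.99 / 6.02) = 0.813 V.
V_GS = 1.18 + 0.813 = 1.99 V.

V_GS = 1.99 V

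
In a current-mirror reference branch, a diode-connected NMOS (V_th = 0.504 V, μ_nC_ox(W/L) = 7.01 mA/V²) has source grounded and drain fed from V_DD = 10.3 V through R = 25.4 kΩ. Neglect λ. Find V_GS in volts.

With gate tied to drain, V_GS = V_DS ≥ V_GS − V_th, so the device is in saturation.
KCL at the drain: ½ k_n (V_GS − V_th)² = (V_DD − V_GS)/R.
Let x = V_GS − 0.504. Then 89 x² + x − 9.796 = 0, giving x = 0.326 V (positive root), so V_GS = 0.83 V.
I_D = (V_DD − V_GS)/R = (10.3 − 0.83) / 25.4 = 0.373 mA.

V_GS = 0.830 V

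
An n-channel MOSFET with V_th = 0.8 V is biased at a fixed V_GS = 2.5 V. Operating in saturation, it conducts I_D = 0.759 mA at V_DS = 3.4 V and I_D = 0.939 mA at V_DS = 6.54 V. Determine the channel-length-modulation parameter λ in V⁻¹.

With V_GS fixed, I_D ∝ (1 + λ V_DS) in saturation, so I_D2/I_D1 = (1 + λ V_DS2)/(1 + λ V_DS1).
0.939/0.759 = 1.237 = (1 + 6.54 λ)/(1 + 3.4 λ).
Solving: λ (I_D1 V_DS2 − I_D2 V_DS1) = I_D2 − I_D1, so λ = (0.939 − 0.759) / (0.759 × 6.54 − 0.939 × 3.4) = 0.18 / 1.77 = 0.102 V⁻¹.

λ = 0.102 V⁻¹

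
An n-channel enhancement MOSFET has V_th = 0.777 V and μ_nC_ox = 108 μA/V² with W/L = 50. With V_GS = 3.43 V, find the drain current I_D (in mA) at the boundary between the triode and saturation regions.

At the boundary V_DS = V_ov = V_GS − V_th = 3.43 − 0.777 = 2.65 V.
k_n = μ_nC_ox · (W/L) = 5.4 mA/V².
I_D = ½ k_n V_ov² = 0.5 × 5.4 × 2.65² = 19 mA.

I_D = 19.0 mA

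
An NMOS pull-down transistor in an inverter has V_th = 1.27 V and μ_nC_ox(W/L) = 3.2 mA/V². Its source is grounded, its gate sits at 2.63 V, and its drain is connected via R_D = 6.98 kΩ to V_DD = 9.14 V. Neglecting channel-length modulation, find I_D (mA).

V_GS = V_G = 2.63 V, so V_ov = 2.63 − 1.27 = 1.36 V.
Assume saturation: I_D = ½ k_n V_ov² = 0.5 × 3.2 × 1.36² = 2.96 mA, giving V_DS = V_DD − I_D R_D = 9.14 − 2.96 × 6.98 = -11.5 V.
But -11.5 V < V_ov = 1.36 V, so the device is actually in triode.
In triode I_D = k_n[V_ov V_DS − ½ V_DS²] and I_D = (V_DD − V_DS)/R_D. Equating: 11.2 V_DS² − 31.38 V_DS + 9.14 = 0, giving V_DS = 0.33 V (the root below V_ov).
I_D = (9.14 − 0.33) / 6.98 = 1.26 mA.

I_D = 1.26 mA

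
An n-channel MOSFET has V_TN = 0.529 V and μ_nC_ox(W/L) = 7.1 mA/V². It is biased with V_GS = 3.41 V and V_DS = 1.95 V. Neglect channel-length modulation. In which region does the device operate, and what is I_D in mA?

V_ov = V_GS − V_TN = 3.41 − 0.529 = 2.88 V.
Since V_DS = 1.95 V < V_ov = 2.88 V, the device is in the triode region.
I_D = k_n [V_ov · V_DS − ½ V_DS²] = 7.1 × [2.88 × 1.95 − 0.5 × 1.95²] = 26.4 mA.

Triode; I_D = 26.4 mA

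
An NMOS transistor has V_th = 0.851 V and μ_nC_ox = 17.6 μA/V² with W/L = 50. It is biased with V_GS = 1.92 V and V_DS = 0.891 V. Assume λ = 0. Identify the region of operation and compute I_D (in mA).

Triode; I_D = 0.489 mA

k_n = μ_nC_ox · (W/L) = 0.88 mA/V².
V_ov = V_GS − V_th = 1.92 − 0.851 = 1.07 V.
Since V_DS = 0.891 V < V_ov = 1.07 V, the device is in the triode region.
I_D = k_n [V_ov · V_DS − ½ V_DS²] = 0.88 × [1.07 × 0.891 − 0.5 × 0.891²] = 0.489 mA.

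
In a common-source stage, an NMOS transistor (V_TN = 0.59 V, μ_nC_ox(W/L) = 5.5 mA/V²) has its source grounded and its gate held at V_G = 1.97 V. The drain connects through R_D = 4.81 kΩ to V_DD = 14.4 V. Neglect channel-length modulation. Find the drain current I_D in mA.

V_GS = V_G = 1.97 V, so V_ov = 1.97 − 0.59 = 1.38 V.
Assume saturation: I_D = ½ k_n V_ov² = 0.5 × 5.5 × 1.38² = 5.24 mA, giving V_DS = V_DD − I_D R_D = 14.4 − 5.24 × 4.81 = -10.8 V.
But -10.8 V < V_ov = 1.38 V, so the device is actually in triode.
In triode I_D = k_n[V_ov V_DS − ½ V_DS²] and I_D = (V_DD − V_DS)/R_D. Equating: 13.2 V_DS² − 37.51 V_DS + 14.4 = 0, giving V_DS = 0.458 V (the root below V_ov).
I_D = (14.4 − 0.458) / 4.81 = 2.9 mA.

I_D = 2.90 mA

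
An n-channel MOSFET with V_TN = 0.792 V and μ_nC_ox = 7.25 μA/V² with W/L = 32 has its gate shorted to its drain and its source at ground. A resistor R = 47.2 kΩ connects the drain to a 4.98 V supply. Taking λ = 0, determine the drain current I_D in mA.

With gate tied to drain, V_GS = V_DS ≥ V_GS − V_TN, so the device is in saturation.
k_n = μ_nC_ox · (W/L) = 0.232 mA/V².
KCL at the drain: ½ k_n (V_GS − V_TN)² = (V_DD − V_GS)/R.
Let x = V_GS − 0.792. Then 5.48 x² + x − 4.188 = 0, giving x = 0.788 V (positive root), so V_GS = 1.58 V.
I_D = (V_DD − V_GS)/R = (4.98 − 1.58) / 47.2 = 0.072 mA.

I_D = 0.0720 mA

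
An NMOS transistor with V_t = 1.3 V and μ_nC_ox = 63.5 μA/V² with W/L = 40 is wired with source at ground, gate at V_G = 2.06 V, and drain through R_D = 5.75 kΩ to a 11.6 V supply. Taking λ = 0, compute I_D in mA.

I_D = 0.734 mA

V_GS = V_G = 2.06 V, so V_ov = 2.06 − 1.3 = 0.76 V.
k_n = μ_nC_ox · (W/L) = 2.54 mA/V².
Assume saturation: I_D = ½ k_n V_ov² = 0.5 × 2.54 × 0.76² = 0.734 mA, giving V_DS = V_DD − I_D R_D = 11.6 − 0.734 × 5.75 = 7.38 V.
V_DS = 7.38 V ≥ V_ov = 0.76 V, confirming saturation.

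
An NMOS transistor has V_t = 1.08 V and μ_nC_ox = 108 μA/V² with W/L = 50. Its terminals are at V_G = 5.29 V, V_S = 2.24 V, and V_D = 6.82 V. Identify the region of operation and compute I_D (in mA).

V_GS = V_G − V_S = 5.29 − 2.24 = 3.05 V; V_DS = V_D − V_S = 6.82 − 2.24 = 4.58 V.
k_n = μ_nC_ox · (W/L) = 5.4 mA/V².
V_ov = V_GS − V_t = 3.05 − 1.08 = 1.97 V.
Since V_DS = 4.58 V ≥ V_ov = 1.97 V, the device is in saturation.
I_D = ½ k_n V_ov² = 0.5 × 5.4 × 1.97² = 10.5 mA.

Saturation; I_D = 10.5 mA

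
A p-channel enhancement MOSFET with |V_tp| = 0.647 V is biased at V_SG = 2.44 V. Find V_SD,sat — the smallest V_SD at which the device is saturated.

The boundary between triode and saturation is V_SD = V_SG − |V_tp| = V_ov.
V_ov = 2.44 − 0.647 = 1.79 V.

V_SD,sat = 1.79 V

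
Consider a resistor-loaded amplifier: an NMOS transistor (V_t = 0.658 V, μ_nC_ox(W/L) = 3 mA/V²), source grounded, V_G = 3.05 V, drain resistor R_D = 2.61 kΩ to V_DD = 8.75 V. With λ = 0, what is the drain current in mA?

V_GS = V_G = 3.05 V, so V_ov = 3.05 − 0.658 = 2.39 V.
Assume saturation: I_D = ½ k_n V_ov² = 0.5 × 3 × 2.39² = 8.58 mA, giving V_DS = V_DD − I_D R_D = 8.75 − 8.58 × 2.61 = -13.7 V.
But -13.7 V < V_ov = 2.39 V, so the device is actually in triode.
In triode I_D = k_n[V_ov V_DS − ½ V_DS²] and I_D = (V_DD − V_DS)/R_D. Equating: 3.92 V_DS² − 19.73 V_DS + 8.75 = 0, giving V_DS = 0.491 V (the root below V_ov).
I_D = (8.75 − 0.491) / 2.61 = 3.16 mA.

I_D = 3.16 mA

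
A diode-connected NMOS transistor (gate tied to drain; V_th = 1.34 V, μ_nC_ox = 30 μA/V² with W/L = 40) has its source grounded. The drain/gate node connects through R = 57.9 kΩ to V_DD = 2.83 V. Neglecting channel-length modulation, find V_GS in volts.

V_GS = 1.53 V

With gate tied to drain, V_GS = V_DS ≥ V_GS − V_th, so the device is in saturation.
k_n = μ_nC_ox · (W/L) = 1.2 mA/V².
KCL at the drain: ½ k_n (V_GS − V_th)² = (V_DD − V_GS)/R.
Let x = V_GS − 1.34. Then 34.7 x² + x − 1.49 = 0, giving x = 0.193 V (positive root), so V_GS = 1.53 V.
I_D = (V_DD − V_GS)/R = (2.83 − 1.53) / 57.9 = 0.0224 mA.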